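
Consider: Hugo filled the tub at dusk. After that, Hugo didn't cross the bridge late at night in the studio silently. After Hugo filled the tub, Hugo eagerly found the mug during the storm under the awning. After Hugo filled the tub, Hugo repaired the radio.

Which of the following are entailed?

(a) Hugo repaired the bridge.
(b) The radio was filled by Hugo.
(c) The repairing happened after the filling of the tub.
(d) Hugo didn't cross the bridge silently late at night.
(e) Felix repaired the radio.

(c)

(a) Not entailed — Hugo repaired the radio, not the bridge; the bridge belongs to the crossing event.
(b) Not entailed — Hugo filled the tub, not the radio; the radio belongs to the repairing event.
(c) Entailed — the narrative places the filling before the repairing.
(d) Not entailed — dropping 'in the studio' under negation is not valid — the original leaves open that Hugo crossed the bridge some other way.
(e) Not entailed — the passage has Hugo repairing the radio, not Felix.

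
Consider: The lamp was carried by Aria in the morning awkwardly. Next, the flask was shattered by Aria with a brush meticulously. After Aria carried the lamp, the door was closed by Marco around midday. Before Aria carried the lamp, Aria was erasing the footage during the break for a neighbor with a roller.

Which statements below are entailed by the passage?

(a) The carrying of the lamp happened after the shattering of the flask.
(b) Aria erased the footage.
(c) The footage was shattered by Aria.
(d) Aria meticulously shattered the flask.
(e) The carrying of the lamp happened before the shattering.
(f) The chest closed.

(a) Not entailed — the narrative places the carrying before the shattering, not after.
(b) Not entailed — 'was erasing' is progressive on an accomplishment; it does not entail the completed 'erased'.
(c) Not entailed — Aria shattered the flask, not the footage; the footage belongs to the erasing event.
(d) Entailed — the original entails any weakening of itself; this just drops 'with a brush'.
(e) Entailed — the narrative places the carrying before the shattering.
(f) Not entailed — the door is what closed, not the chest.

(d), (e)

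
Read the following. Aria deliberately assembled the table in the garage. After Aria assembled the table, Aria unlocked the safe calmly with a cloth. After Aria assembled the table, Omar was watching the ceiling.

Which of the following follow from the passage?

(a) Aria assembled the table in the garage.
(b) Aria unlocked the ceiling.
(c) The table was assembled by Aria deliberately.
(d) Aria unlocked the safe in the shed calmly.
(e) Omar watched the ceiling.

(a) Entailed — every conjunct here is already in the original assembling event.
(b) Not entailed — Aria unlocked the safe, not the ceiling; the ceiling belongs to the watching event.
(c) Entailed — every conjunct here is already in the original assembling event.
(d) Not entailed — 'in the shed' adds information not in the original event.
(e) Entailed — 'watch' is an activity; 'was watching' entails that some watching happened, so 'watched' holds.

(a), (c), (e)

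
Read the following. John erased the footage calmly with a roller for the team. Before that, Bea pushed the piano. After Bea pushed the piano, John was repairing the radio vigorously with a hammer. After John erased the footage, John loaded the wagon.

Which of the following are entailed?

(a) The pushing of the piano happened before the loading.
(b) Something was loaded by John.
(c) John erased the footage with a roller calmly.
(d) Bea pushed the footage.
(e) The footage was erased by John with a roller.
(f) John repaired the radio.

(a), (b), (c), (e)

(a) Entailed — the narrative places the pushing before the loading.
(b) Entailed — the original entails any weakening of itself; this just generalizes the patient.
(c) Entailed — the original entails any weakening of itself; this just drops 'for the team'.
(d) Not entailed — Bea pushed the piano, not the footage; the footage belongs to the erasing event.
(e) Entailed — this follows by dropping conjuncts from the erasing event's description.
(f) Not entailed — 'was repairing' is progressive on an accomplishment; it does not entail the completed 'repaired'.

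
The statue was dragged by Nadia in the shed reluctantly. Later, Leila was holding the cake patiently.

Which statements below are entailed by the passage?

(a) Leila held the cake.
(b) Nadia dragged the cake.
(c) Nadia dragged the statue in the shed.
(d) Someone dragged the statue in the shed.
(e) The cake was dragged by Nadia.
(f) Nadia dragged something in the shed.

(a), (c), (d), (f)

(a) Entailed — 'hold' is an activity; 'was holding' entails that some holding happened, so 'held' holds.
(b) Not entailed — Nadia dragged the statue, not the cake; the cake belongs to the holding event.
(c) Entailed — the original entails any weakening of itself; this just drops 'reluctantly'.
(d) Entailed — every conjunct here is already in the original dragging event.
(e) Not entailed — Nadia dragged the statue, not the cake; the cake belongs to the holding event.
(f) Entailed — the original entails any weakening of itself; this just drops 'reluctantly' and generalizes the patient.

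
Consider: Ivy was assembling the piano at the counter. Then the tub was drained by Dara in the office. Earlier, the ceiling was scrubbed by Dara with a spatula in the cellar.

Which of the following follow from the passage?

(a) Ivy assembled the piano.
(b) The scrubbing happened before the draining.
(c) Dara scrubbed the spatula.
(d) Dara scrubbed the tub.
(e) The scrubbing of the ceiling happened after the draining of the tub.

(a) Not entailed — 'was assembling' is progressive on an accomplishment; it does not entail the completed 'assembled'.
(b) Entailed — the narrative places the scrubbing before the draining.
(c) Not entailed — the spatula is the instrument, not what was scrubbed.
(d) Not entailed — Dara scrubbed the ceiling, not the tub; the tub belongs to the draining event.
(e) Not entailed — the narrative places the scrubbing before the draining, not after.

(b)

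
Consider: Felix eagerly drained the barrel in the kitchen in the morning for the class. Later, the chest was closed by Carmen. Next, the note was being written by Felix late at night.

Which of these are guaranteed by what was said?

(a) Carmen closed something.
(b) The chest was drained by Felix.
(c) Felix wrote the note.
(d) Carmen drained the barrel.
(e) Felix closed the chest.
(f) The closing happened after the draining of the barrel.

(a) Entailed — this follows by dropping conjuncts from the closing event's description.
(b) Not entailed — Felix drained the barrel, not the chest; the chest belongs to the closing event.
(c) Not entailed — 'was writing' is progressive on an accomplishment; it does not entail the completed 'wrote'.
(d) Not entailed — the passage has Felix draining the barrel, not Carmen.
(e) Not entailed — the passage has Carmen closing the chest, not Felix.
(f) Entailed — the narrative places the draining before the closing.

(a), (f)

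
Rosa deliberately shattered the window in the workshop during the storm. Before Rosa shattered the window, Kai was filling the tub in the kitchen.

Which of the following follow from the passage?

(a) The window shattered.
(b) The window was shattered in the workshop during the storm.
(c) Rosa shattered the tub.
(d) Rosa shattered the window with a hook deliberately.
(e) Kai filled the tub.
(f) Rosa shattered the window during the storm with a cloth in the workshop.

(a) Entailed — 'Rosa shattered the window' is causative; it entails the inchoative 'the window shattered'.
(b) Entailed — every conjunct here is already in the original shattering event.
(c) Not entailed — Rosa shattered the window, not the tub; the tub belongs to the filling event.
(d) Not entailed — 'with a hook' adds information not in the original event.
(e) Not entailed — 'was filling' is progressive on an accomplishment; it does not entail the completed 'filled'.
(f) Not entailed — 'with a cloth' adds information not in the original event.

(a), (b)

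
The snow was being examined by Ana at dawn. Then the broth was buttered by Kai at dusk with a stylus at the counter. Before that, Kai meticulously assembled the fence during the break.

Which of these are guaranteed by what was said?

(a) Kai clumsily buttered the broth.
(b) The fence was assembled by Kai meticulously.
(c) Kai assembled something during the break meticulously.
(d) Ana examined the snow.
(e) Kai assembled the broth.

(b), (c), (d)

(a) Not entailed — 'clumsily' adds information not in the original event.
(b) Entailed — this follows by dropping conjuncts from the assembling event's description.
(c) Entailed — generalizing the patient leaves a sub-description the original still satisfies.
(d) Entailed — 'examine' is an activity; 'was examining' entails that some examining happened, so 'examined' holds.
(e) Not entailed — Kai assembled the fence, not the broth; the broth belongs to the buttering event.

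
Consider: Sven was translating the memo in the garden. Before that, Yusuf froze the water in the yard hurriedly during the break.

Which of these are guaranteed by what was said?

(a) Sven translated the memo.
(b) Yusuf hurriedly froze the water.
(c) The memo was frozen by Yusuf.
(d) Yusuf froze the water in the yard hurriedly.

(b), (d)

(a) Not entailed — 'was translating' is progressive on an accomplishment; it does not entail the completed 'translated'.
(b) Entailed — dropping 'in the yard', 'during the break' leaves a sub-description the original still satisfies.
(c) Not entailed — Yusuf froze the water, not the memo; the memo belongs to the translating event.
(d) Entailed — the original entails any weakening of itself; this just drops 'during the break'.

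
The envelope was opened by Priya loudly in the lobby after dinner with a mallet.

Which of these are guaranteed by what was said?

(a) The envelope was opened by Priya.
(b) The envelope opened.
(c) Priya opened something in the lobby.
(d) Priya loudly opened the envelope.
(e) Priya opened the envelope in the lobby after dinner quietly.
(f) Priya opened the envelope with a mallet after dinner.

(a), (b), (c), (d), (f)

(a) Entailed — dropping 'loudly', 'after dinner', 'in the lobby', 'with a mallet' leaves a sub-description the original still satisfies.
(b) Entailed — 'Priya opened the envelope' is causative; it entails the inchoative 'the envelope opened'.
(c) Entailed — this follows by dropping conjuncts from the opening event's description.
(d) Entailed — this follows by dropping conjuncts from the opening event's description.
(e) Not entailed — 'quietly' adds a manner not in (and inconsistent with) the original.
(f) Entailed — this follows by dropping conjuncts from the opening event's description.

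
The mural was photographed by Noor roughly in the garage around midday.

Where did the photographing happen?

'in the garage' marks the location of the photographing event.

in the garage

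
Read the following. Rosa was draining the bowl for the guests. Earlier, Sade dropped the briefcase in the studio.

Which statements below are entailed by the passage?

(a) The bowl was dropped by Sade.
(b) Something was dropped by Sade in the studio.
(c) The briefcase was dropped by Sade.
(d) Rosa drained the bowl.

(a) Not entailed — Sade dropped the briefcase, not the bowl; the bowl belongs to the draining event.
(b) Entailed — the original entails any weakening of itself; this just generalizes the patient.
(c) Entailed — the original entails any weakening of itself; this just drops 'in the studio'.
(d) Not entailed — 'was draining' is progressive on an accomplishment; it does not entail the completed 'drained'.

(b), (c)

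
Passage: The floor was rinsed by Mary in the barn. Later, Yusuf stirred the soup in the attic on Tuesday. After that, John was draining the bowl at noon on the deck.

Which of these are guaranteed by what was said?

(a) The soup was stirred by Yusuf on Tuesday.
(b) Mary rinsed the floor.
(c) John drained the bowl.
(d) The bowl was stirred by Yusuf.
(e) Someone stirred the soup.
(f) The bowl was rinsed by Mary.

(a) Entailed — every conjunct here is already in the original stirring event.
(b) Entailed — this follows by dropping conjuncts from the rinsing event's description.
(c) Not entailed — 'was draining' is progressive on an accomplishment; it does not entail the completed 'drained'.
(d) Not entailed — Yusuf stirred the soup, not the bowl; the bowl belongs to the draining event.
(e) Entailed — this follows by dropping conjuncts from the stirring event's description.
(f) Not entailed — Mary rinsed the floor, not the bowl; the bowl belongs to the draining event.

(a), (b), (e)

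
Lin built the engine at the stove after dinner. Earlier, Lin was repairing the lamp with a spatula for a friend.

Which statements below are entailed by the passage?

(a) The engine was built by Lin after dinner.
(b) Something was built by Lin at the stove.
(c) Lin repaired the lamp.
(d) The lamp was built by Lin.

(a), (b)

(a) Entailed — this follows by dropping conjuncts from the building event's description.
(b) Entailed — every conjunct here is already in the original building event.
(c) Not entailed — 'was repairing' is progressive on an accomplishment; it does not entail the completed 'repaired'.
(d) Not entailed — Lin built the engine, not the lamp; the lamp belongs to the repairing event.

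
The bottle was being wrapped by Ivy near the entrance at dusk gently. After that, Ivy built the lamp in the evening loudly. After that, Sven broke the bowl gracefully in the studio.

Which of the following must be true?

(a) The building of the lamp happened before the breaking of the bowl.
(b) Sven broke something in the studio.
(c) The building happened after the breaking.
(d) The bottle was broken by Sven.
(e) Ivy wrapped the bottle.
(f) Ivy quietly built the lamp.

(a), (b)

(a) Entailed — the narrative places the building before the breaking.
(b) Entailed — this follows by dropping conjuncts from the breaking event's description.
(c) Not entailed — the narrative places the building before the breaking, not after.
(d) Not entailed — Sven broke the bowl, not the bottle; the bottle belongs to the wrapping event.
(e) Not entailed — 'was wrapping' is progressive on an accomplishment; it does not entail the completed 'wrapped'.
(f) Not entailed — 'quietly' adds a manner not in (and inconsistent with) the original.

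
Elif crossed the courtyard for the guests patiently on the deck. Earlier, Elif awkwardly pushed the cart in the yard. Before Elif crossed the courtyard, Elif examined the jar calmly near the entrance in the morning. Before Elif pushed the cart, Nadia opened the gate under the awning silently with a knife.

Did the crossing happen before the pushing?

no

The narrative orders the pushing before the crossing.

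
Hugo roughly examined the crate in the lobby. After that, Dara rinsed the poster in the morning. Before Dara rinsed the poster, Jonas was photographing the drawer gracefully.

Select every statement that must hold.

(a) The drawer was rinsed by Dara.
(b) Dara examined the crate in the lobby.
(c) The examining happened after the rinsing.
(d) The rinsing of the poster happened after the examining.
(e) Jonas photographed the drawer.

(a) Not entailed — Dara rinsed the poster, not the drawer; the drawer belongs to the photographing event.
(b) Not entailed — the passage has Hugo examining the crate, not Dara.
(c) Not entailed — the narrative places the examining before the rinsing, not after.
(d) Entailed — the narrative places the examining before the rinsing.
(e) Not entailed — 'was photographing' is progressive on an accomplishment; it does not entail the completed 'photographed'.

(d)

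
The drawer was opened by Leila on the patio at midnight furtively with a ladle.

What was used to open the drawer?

'with a ladle' marks the instrument of the opening event.

a ladle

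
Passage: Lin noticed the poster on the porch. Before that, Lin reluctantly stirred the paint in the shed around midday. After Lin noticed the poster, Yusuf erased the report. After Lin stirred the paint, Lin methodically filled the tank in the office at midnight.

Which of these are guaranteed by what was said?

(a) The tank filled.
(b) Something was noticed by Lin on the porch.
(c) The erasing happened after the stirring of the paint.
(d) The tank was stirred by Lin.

(a) Entailed — 'Lin filled the tank' is causative; it entails the inchoative 'the tank filled'.
(b) Entailed — generalizing the patient leaves a sub-description the original still satisfies.
(c) Entailed — the narrative places the stirring before the erasing.
(d) Not entailed — Lin stirred the paint, not the tank; the tank belongs to the filling event.

(a), (b), (c)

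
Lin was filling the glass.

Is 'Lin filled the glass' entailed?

no

'was filling' is progressive; for an accomplishment like 'fill the glass', it doesn't entail completion.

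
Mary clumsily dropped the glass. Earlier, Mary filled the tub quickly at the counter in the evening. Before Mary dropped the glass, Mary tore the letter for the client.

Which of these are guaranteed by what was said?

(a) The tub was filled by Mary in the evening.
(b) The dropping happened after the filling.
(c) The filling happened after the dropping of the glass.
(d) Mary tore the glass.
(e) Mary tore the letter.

(a), (b), (e)

(a) Entailed — dropping 'quickly', 'at the counter' leaves a sub-description the original still satisfies.
(b) Entailed — the narrative places the filling before the dropping.
(c) Not entailed — the narrative places the filling before the dropping, not after.
(d) Not entailed — Mary tore the letter, not the glass; the glass belongs to the dropping event.
(e) Entailed — this follows by dropping conjuncts from the tearing event's description.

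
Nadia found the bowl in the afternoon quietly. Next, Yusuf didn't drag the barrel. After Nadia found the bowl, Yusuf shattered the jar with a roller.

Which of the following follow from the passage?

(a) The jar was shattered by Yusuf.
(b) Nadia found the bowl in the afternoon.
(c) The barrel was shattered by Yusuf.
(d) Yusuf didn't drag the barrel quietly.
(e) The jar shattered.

(a), (b), (d), (e)

(a) Entailed — every conjunct here is already in the original shattering event.
(b) Entailed — dropping 'quietly' leaves a sub-description the original still satisfies.
(c) Not entailed — Yusuf shattered the jar, not the barrel; the barrel belongs to the dragging event.
(d) Entailed — under negation, adding a further restriction is entailed: if no such dragging event occurred, none occurred quietly either.
(e) Entailed — 'Yusuf shattered the jar' is causative; it entails the inchoative 'the jar shattered'.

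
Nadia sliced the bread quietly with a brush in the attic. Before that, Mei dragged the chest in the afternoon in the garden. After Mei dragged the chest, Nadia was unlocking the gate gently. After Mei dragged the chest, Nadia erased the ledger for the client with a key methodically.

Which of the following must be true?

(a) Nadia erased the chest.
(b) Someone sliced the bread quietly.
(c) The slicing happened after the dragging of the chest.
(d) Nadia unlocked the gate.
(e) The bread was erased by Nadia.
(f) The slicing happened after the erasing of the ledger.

(b), (c)

(a) Not entailed — Nadia erased the ledger, not the chest; the chest belongs to the dragging event.
(b) Entailed — every conjunct here is already in the original slicing event.
(c) Entailed — the narrative places the dragging before the slicing.
(d) Not entailed — 'was unlocking' is progressive on an accomplishment; it does not entail the completed 'unlocked'.
(e) Not entailed — Nadia erased the ledger, not the bread; the bread belongs to the slicing event.
(f) Not entailed — the narrative doesn't order the erasing relative to the slicing.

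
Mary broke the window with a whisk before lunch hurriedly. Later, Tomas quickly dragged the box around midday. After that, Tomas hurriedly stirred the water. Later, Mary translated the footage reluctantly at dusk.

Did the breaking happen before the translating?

yes

The narrative orders the breaking before the translating.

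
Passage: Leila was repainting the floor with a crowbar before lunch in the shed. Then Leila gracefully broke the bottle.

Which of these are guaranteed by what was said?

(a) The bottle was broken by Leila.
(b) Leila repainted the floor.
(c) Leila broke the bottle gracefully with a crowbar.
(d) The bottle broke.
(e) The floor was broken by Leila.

(a), (d)

(a) Entailed — dropping 'gracefully' leaves a sub-description the original still satisfies.
(b) Not entailed — 'was repainting' is progressive on an accomplishment; it does not entail the completed 'repainted'.
(c) Not entailed — 'with a crowbar' adds information not in the original event.
(d) Entailed — 'Leila broke the bottle' is causative; it entails the inchoative 'the bottle broke'.
(e) Not entailed — Leila broke the bottle, not the floor; the floor belongs to the repainting event.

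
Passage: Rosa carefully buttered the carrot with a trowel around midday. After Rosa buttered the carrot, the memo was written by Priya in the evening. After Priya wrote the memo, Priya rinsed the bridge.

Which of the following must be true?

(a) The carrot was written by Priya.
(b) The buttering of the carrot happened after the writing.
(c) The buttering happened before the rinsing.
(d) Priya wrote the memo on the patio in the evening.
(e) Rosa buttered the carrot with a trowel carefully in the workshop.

(c)

(a) Not entailed — Priya wrote the memo, not the carrot; the carrot belongs to the buttering event.
(b) Not entailed — the narrative places the buttering before the writing, not after.
(c) Entailed — the narrative places the buttering before the rinsing.
(d) Not entailed — 'on the patio' adds information not in the original event.
(e) Not entailed — 'in the workshop' adds information not in the original event.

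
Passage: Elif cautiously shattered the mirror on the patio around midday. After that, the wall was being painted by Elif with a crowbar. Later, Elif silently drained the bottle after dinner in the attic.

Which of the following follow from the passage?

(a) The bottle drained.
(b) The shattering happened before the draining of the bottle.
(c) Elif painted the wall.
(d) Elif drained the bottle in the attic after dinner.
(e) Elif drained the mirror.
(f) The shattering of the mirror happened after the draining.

(a) Entailed — 'Elif drained the bottle' is causative; it entails the inchoative 'the bottle drained'.
(b) Entailed — the narrative places the shattering before the draining.
(c) Not entailed — 'was painting' is progressive on an accomplishment; it does not entail the completed 'painted'.
(d) Entailed — this follows by dropping conjuncts from the draining event's description.
(e) Not entailed — Elif drained the bottle, not the mirror; the mirror belongs to the shattering event.
(f) Not entailed — the narrative places the shattering before the draining, not after.

(a), (b), (d)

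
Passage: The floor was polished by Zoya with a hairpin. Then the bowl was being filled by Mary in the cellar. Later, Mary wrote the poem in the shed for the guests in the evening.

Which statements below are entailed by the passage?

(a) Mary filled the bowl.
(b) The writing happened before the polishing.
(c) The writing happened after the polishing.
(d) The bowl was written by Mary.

(a) Not entailed — 'was filling' is progressive on an accomplishment; it does not entail the completed 'filled'.
(b) Not entailed — the narrative places the polishing before the writing, not after.
(c) Entailed — the narrative places the polishing before the writing.
(d) Not entailed — Mary wrote the poem, not the bowl; the bowl belongs to the filling event.

(c)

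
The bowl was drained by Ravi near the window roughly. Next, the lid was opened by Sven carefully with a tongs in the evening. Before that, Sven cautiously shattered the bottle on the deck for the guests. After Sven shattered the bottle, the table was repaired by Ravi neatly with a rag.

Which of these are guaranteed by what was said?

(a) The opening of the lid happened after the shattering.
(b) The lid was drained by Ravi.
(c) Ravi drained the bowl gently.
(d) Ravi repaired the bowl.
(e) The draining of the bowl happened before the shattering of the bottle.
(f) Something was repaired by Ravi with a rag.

(a), (f)

(a) Entailed — the narrative places the shattering before the opening.
(b) Not entailed — Ravi drained the bowl, not the lid; the lid belongs to the opening event.
(c) Not entailed — 'gently' adds a manner not in (and inconsistent with) the original.
(d) Not entailed — Ravi repaired the table, not the bowl; the bowl belongs to the draining event.
(e) Not entailed — the narrative doesn't order the draining relative to the shattering.
(f) Entailed — every conjunct here is already in the original repairing event.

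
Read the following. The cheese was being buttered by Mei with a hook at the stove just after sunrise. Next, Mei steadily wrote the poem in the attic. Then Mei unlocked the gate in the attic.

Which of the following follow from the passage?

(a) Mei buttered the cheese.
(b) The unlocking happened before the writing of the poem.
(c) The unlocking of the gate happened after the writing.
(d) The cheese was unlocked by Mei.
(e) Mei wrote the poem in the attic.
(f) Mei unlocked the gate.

(c), (e), (f)

(a) Not entailed — 'was buttering' is progressive on an accomplishment; it does not entail the completed 'buttered'.
(b) Not entailed — the narrative places the writing before the unlocking, not after.
(c) Entailed — the narrative places the writing before the unlocking.
(d) Not entailed — Mei unlocked the gate, not the cheese; the cheese belongs to the buttering event.
(e) Entailed — the original entails any weakening of itself; this just drops 'steadily'.
(f) Entailed — the original entails any weakening of itself; this just drops 'in the attic'.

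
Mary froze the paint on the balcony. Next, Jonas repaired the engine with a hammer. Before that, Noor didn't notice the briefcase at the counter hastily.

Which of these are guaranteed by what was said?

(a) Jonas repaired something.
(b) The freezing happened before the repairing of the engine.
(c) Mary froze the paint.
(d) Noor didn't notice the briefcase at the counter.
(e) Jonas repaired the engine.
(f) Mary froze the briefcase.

(a) Entailed — dropping 'with a hammer' and generalizing the patient leaves a sub-description the original still satisfies.
(b) Entailed — the narrative places the freezing before the repairing.
(c) Entailed — the original entails any weakening of itself; this just drops 'on the balcony'.
(d) Not entailed — dropping 'hastily' under negation is not valid — the original leaves open that Noor noticed the briefcase some other way.
(e) Entailed — every conjunct here is already in the original repairing event.
(f) Not entailed — Mary froze the paint, not the briefcase; the briefcase belongs to the noticing event.

(a), (b), (c), (e)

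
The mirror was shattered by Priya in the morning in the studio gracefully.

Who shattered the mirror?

Priya

'Priya' marks the agent of the shattering event.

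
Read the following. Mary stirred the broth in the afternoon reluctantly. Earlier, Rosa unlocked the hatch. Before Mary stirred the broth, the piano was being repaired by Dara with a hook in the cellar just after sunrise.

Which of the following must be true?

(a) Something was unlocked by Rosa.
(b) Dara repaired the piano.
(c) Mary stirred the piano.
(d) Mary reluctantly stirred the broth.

(a), (d)

(a) Entailed — the original entails any weakening of itself; this just generalizes the patient.
(b) Not entailed — 'was repairing' is progressive on an accomplishment; it does not entail the completed 'repaired'.
(c) Not entailed — Mary stirred the broth, not the piano; the piano belongs to the repairing event.
(d) Entailed — every conjunct here is already in the original stirring event.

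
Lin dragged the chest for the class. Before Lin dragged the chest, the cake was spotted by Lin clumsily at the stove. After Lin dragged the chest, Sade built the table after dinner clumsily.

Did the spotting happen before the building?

The narrative orders the spotting before the building.

yes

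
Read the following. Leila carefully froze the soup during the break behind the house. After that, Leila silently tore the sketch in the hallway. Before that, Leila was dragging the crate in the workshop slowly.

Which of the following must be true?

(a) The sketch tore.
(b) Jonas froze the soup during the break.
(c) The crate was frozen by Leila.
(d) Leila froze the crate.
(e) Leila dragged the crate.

(a) Entailed — 'Leila tore the sketch' is causative; it entails the inchoative 'the sketch tore'.
(b) Not entailed — the passage has Leila freezing the soup, not Jonas.
(c) Not entailed — Leila froze the soup, not the crate; the crate belongs to the dragging event.
(d) Not entailed — Leila froze the soup, not the crate; the crate belongs to the dragging event.
(e) Entailed — 'drag' is an activity; 'was dragging' entails that some dragging happened, so 'dragged' holds.

(a), (e)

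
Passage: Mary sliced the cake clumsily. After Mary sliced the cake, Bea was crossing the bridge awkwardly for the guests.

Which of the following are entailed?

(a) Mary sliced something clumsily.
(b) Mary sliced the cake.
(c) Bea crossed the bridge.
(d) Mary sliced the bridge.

(a), (b)

(a) Entailed — the original entails any weakening of itself; this just generalizes the patient.
(b) Entailed — this follows by dropping conjuncts from the slicing event's description.
(c) Not entailed — 'was crossing' is progressive on an accomplishment; it does not entail the completed 'crossed'.
(d) Not entailed — Mary sliced the cake, not the bridge; the bridge belongs to the crossing event.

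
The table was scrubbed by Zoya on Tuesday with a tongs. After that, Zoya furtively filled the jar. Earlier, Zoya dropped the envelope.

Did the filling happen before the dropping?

no

The narrative orders the dropping before the filling.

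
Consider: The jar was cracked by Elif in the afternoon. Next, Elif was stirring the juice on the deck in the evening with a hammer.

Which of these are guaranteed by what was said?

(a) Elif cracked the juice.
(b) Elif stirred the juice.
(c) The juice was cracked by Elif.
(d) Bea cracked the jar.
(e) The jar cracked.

(a) Not entailed — Elif cracked the jar, not the juice; the juice belongs to the stirring event.
(b) Entailed — 'stir' is an activity; 'was stirring' entails that some stirring happened, so 'stirred' holds.
(c) Not entailed — Elif cracked the jar, not the juice; the juice belongs to the stirring event.
(d) Not entailed — the passage has Elif cracking the jar, not Bea.
(e) Entailed — 'Elif cracked the jar' is causative; it entails the inchoative 'the jar cracked'.

(b), (e)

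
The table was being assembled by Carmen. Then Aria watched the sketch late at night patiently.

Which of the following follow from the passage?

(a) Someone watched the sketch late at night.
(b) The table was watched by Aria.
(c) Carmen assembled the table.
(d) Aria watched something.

(a), (d)

(a) Entailed — this follows by dropping conjuncts from the watching event's description.
(b) Not entailed — Aria watched the sketch, not the table; the table belongs to the assembling event.
(c) Not entailed — 'was assembling' is progressive on an accomplishment; it does not entail the completed 'assembled'.
(d) Entailed — the original entails any weakening of itself; this just drops 'patiently', 'late at night' and generalizes the patient.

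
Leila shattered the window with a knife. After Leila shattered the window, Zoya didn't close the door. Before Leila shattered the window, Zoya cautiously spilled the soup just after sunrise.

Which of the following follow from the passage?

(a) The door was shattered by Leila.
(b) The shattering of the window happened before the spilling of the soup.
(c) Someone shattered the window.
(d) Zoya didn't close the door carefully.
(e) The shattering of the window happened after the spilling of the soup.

(c), (d), (e)

(a) Not entailed — Leila shattered the window, not the door; the door belongs to the closing event.
(b) Not entailed — the narrative places the spilling before the shattering, not after.
(c) Entailed — this follows by dropping conjuncts from the shattering event's description.
(d) Entailed — under negation, adding a further restriction is entailed: if no such closing event occurred, none occurred carefully either.
(e) Entailed — the narrative places the spilling before the shattering.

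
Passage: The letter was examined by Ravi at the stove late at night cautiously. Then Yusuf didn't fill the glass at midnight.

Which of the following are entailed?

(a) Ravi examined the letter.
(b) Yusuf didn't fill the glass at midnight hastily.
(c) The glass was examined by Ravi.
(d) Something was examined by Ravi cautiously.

(a) Entailed — dropping 'late at night', 'at the stove', 'cautiously' leaves a sub-description the original still satisfies.
(b) Entailed — under negation, adding a further restriction is entailed: if no such filling event occurred, none occurred hastily either.
(c) Not entailed — Ravi examined the letter, not the glass; the glass belongs to the filling event.
(d) Entailed — this follows by dropping conjuncts from the examining event's description.

(a), (b), (d)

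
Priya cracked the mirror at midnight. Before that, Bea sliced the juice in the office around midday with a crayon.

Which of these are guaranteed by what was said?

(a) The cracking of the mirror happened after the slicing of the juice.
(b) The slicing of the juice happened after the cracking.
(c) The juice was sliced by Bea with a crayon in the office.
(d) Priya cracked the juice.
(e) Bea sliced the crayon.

(a), (c)

(a) Entailed — the narrative places the slicing before the cracking.
(b) Not entailed — the narrative places the slicing before the cracking, not after.
(c) Entailed — this follows by dropping conjuncts from the slicing event's description.
(d) Not entailed — Priya cracked the mirror, not the juice; the juice belongs to the slicing event.
(e) Not entailed — the crayon is the instrument, not what was sliced.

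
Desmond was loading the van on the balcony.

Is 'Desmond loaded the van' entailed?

no

'was loading' is progressive; for an accomplishment like 'load the van', it doesn't entail completion.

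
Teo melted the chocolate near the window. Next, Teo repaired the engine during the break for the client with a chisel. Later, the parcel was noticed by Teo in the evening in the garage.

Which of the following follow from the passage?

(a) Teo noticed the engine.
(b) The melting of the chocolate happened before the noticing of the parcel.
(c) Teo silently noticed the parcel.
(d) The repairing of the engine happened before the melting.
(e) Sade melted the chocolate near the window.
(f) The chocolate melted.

(a) Not entailed — Teo noticed the parcel, not the engine; the engine belongs to the repairing event.
(b) Entailed — the narrative places the melting before the noticing.
(c) Not entailed — 'silently' adds information not in the original event.
(d) Not entailed — the narrative places the melting before the repairing, not after.
(e) Not entailed — the passage has Teo melting the chocolate, not Sade.
(f) Entailed — 'Teo melted the chocolate' is causative; it entails the inchoative 'the chocolate melted'.

(b), (f)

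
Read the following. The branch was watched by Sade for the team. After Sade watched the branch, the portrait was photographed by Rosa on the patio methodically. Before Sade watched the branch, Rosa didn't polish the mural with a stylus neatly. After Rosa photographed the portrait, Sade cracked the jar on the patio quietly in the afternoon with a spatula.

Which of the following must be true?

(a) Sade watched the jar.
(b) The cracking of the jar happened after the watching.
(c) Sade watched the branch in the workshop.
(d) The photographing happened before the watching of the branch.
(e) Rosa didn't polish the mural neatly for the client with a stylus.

(b), (e)

(a) Not entailed — Sade watched the branch, not the jar; the jar belongs to the cracking event.
(b) Entailed — the narrative places the watching before the cracking.
(c) Not entailed — 'in the workshop' adds information not in the original event.
(d) Not entailed — the narrative places the watching before the photographing, not after.
(e) Entailed — under negation, adding a further restriction is entailed: if no such polishing event occurred, none occurred for the client either.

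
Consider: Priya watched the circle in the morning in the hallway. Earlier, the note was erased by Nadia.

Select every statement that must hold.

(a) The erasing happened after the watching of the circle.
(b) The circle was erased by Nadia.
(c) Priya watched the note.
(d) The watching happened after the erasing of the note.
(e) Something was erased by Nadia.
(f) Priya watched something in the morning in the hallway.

(a) Not entailed — the narrative places the erasing before the watching, not after.
(b) Not entailed — Nadia erased the note, not the circle; the circle belongs to the watching event.
(c) Not entailed — Priya watched the circle, not the note; the note belongs to the erasing event.
(d) Entailed — the narrative places the erasing before the watching.
(e) Entailed — the original entails any weakening of itself; this just generalizes the patient.
(f) Entailed — every conjunct here is already in the original watching event.

(d), (e), (f)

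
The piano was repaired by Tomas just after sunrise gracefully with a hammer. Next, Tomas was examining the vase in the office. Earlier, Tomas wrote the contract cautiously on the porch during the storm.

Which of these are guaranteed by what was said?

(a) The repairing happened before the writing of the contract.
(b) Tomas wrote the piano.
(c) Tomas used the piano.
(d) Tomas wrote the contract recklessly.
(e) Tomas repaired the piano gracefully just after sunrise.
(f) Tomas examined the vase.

(a) Not entailed — the narrative doesn't order the repairing relative to the writing.
(b) Not entailed — Tomas wrote the contract, not the piano; the piano belongs to the repairing event.
(c) Not entailed — the piano is the patient, not an instrument — Tomas used a hammer.
(d) Not entailed — 'recklessly' adds a manner not in (and inconsistent with) the original.
(e) Entailed — dropping 'with a hammer' leaves a sub-description the original still satisfies.
(f) Entailed — 'examine' is an activity; 'was examining' entails that some examining happened, so 'examined' holds.

(e), (f)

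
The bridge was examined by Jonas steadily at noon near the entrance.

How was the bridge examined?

'steadily' marks the manner of the examining event.

steadily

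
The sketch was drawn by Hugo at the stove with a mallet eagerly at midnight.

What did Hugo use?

a mallet

'with a mallet' marks the instrument of the drawing event.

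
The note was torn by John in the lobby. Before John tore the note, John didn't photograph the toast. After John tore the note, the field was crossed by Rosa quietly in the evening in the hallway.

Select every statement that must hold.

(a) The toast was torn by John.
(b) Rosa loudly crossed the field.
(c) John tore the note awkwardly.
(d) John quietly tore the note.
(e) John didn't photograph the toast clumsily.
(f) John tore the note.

(e), (f)

(a) Not entailed — John tore the note, not the toast; the toast belongs to the photographing event.
(b) Not entailed — 'loudly' adds a manner not in (and inconsistent with) the original.
(c) Not entailed — 'awkwardly' adds information not in the original event.
(d) Not entailed — 'quietly' adds information not in the original event.
(e) Entailed — under negation, adding a further restriction is entailed: if no such photographing event occurred, none occurred clumsily either.
(f) Entailed — dropping 'in the lobby' leaves a sub-description the original still satisfies.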